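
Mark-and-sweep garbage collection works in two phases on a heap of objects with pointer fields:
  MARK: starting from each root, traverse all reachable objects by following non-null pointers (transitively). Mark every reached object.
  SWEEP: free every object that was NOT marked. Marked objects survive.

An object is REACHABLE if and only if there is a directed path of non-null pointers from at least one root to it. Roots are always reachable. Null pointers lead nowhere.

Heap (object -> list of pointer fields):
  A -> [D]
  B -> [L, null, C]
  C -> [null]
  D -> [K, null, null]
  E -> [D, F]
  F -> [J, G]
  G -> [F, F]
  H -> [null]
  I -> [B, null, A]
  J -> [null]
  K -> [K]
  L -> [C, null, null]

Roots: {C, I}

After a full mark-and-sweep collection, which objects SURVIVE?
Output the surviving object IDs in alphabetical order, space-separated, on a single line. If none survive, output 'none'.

Answer: A B C D I K L

Derivation:
Roots: C I
Mark C: refs=null, marked=C
Mark I: refs=B null A, marked=C I
Mark B: refs=L null C, marked=B C I
Mark A: refs=D, marked=A B C I
Mark L: refs=C null null, marked=A B C I L
Mark D: refs=K null null, marked=A B C D I L
Mark K: refs=K, marked=A B C D I K L
Unmarked (collected): E F G H J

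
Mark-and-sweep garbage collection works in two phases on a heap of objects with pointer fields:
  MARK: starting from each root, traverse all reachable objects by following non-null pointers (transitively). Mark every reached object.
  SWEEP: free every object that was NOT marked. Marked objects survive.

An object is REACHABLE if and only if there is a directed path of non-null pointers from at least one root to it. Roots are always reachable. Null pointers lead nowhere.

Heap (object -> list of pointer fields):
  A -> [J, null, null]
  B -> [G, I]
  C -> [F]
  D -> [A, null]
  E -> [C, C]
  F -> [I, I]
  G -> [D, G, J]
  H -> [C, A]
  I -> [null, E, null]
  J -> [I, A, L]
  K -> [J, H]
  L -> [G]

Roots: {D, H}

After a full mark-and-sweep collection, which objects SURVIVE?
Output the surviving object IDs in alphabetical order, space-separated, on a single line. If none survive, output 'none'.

Answer: A C D E F G H I J L

Derivation:
Roots: D H
Mark D: refs=A null, marked=D
Mark H: refs=C A, marked=D H
Mark A: refs=J null null, marked=A D H
Mark C: refs=F, marked=A C D H
Mark J: refs=I A L, marked=A C D H J
Mark F: refs=I I, marked=A C D F H J
Mark I: refs=null E null, marked=A C D F H I J
Mark L: refs=G, marked=A C D F H I J L
Mark E: refs=C C, marked=A C D E F H I J L
Mark G: refs=D G J, marked=A C D E F G H I J L
Unmarked (collected): B K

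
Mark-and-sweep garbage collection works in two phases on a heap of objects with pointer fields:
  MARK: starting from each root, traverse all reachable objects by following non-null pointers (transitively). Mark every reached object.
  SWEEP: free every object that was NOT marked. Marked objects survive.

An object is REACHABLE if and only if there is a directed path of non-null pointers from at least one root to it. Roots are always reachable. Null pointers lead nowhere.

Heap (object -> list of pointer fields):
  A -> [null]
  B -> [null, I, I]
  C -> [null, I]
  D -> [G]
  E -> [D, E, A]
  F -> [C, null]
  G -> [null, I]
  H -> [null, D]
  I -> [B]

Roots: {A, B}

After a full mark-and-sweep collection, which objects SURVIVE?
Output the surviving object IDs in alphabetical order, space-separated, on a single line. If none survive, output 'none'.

Roots: A B
Mark A: refs=null, marked=A
Mark B: refs=null I I, marked=A B
Mark I: refs=B, marked=A B I
Unmarked (collected): C D E F G H

Answer: A B I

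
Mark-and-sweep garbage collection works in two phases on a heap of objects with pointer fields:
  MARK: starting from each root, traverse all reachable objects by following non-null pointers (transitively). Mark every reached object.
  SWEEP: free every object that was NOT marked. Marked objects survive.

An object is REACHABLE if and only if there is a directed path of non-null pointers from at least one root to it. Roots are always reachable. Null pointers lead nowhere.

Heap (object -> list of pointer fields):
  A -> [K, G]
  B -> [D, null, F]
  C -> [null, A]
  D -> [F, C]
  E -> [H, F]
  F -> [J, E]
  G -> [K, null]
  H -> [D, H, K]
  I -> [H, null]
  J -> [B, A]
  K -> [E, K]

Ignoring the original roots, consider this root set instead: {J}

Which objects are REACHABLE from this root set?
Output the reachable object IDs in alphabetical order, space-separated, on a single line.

Roots: J
Mark J: refs=B A, marked=J
Mark B: refs=D null F, marked=B J
Mark A: refs=K G, marked=A B J
Mark D: refs=F C, marked=A B D J
Mark F: refs=J E, marked=A B D F J
Mark K: refs=E K, marked=A B D F J K
Mark G: refs=K null, marked=A B D F G J K
Mark C: refs=null A, marked=A B C D F G J K
Mark E: refs=H F, marked=A B C D E F G J K
Mark H: refs=D H K, marked=A B C D E F G H J K
Unmarked (collected): I

Answer: A B C D E F G H J K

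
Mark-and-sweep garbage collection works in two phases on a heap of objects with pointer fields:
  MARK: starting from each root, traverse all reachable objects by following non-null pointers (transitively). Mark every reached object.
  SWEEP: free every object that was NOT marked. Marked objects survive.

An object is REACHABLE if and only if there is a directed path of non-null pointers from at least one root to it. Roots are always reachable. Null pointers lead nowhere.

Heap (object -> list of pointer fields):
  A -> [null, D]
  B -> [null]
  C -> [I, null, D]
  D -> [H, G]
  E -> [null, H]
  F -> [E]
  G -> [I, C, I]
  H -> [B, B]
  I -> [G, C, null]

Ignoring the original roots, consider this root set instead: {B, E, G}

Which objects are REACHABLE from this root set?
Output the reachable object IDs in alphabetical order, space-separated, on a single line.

Answer: B C D E G H I

Derivation:
Roots: B E G
Mark B: refs=null, marked=B
Mark E: refs=null H, marked=B E
Mark G: refs=I C I, marked=B E G
Mark H: refs=B B, marked=B E G H
Mark I: refs=G C null, marked=B E G H I
Mark C: refs=I null D, marked=B C E G H I
Mark D: refs=H G, marked=B C D E G H I
Unmarked (collected): A F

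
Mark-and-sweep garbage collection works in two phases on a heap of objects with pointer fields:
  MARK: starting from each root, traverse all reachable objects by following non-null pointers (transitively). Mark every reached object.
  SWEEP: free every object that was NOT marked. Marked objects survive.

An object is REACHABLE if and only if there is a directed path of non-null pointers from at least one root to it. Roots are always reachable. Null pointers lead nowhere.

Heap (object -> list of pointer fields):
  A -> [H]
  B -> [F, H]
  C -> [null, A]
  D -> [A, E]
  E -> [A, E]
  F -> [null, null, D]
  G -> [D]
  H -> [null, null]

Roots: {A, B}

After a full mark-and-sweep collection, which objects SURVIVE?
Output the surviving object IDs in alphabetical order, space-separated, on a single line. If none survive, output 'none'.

Answer: A B D E F H

Derivation:
Roots: A B
Mark A: refs=H, marked=A
Mark B: refs=F H, marked=A B
Mark H: refs=null null, marked=A B H
Mark F: refs=null null D, marked=A B F H
Mark D: refs=A E, marked=A B D F H
Mark E: refs=A E, marked=A B D E F H
Unmarked (collected): C G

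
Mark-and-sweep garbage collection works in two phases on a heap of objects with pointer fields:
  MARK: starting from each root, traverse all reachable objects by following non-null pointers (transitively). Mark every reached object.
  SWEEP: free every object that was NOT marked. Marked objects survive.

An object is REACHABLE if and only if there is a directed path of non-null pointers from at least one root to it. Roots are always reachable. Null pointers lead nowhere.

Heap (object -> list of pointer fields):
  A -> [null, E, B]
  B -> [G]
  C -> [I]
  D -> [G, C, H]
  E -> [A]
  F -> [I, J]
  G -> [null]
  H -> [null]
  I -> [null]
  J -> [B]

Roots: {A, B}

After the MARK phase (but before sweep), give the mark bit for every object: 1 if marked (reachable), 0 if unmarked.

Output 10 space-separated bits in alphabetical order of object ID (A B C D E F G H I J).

Answer: 1 1 0 0 1 0 1 0 0 0

Derivation:
Roots: A B
Mark A: refs=null E B, marked=A
Mark B: refs=G, marked=A B
Mark E: refs=A, marked=A B E
Mark G: refs=null, marked=A B E G
Unmarked (collected): C D F H I J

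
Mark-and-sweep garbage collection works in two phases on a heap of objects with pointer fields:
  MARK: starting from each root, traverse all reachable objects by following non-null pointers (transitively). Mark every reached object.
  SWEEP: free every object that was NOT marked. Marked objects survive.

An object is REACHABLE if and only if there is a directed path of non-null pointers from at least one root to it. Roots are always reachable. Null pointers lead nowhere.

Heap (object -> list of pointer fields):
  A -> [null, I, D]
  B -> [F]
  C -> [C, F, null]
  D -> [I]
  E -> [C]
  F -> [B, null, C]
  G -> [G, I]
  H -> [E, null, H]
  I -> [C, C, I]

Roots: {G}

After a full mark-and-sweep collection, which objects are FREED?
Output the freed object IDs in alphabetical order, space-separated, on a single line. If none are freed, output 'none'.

Roots: G
Mark G: refs=G I, marked=G
Mark I: refs=C C I, marked=G I
Mark C: refs=C F null, marked=C G I
Mark F: refs=B null C, marked=C F G I
Mark B: refs=F, marked=B C F G I
Unmarked (collected): A D E H

Answer: A D E H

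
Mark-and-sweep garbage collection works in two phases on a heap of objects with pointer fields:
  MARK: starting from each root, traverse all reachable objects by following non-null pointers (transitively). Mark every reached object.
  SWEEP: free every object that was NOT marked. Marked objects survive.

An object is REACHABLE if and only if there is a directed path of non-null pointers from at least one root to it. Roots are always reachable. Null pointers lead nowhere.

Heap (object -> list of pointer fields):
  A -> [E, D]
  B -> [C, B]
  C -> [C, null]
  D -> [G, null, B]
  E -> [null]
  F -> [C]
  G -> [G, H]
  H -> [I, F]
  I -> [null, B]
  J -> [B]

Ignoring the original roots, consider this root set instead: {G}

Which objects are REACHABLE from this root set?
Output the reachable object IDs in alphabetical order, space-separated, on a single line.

Roots: G
Mark G: refs=G H, marked=G
Mark H: refs=I F, marked=G H
Mark I: refs=null B, marked=G H I
Mark F: refs=C, marked=F G H I
Mark B: refs=C B, marked=B F G H I
Mark C: refs=C null, marked=B C F G H I
Unmarked (collected): A D E J

Answer: B C F G H I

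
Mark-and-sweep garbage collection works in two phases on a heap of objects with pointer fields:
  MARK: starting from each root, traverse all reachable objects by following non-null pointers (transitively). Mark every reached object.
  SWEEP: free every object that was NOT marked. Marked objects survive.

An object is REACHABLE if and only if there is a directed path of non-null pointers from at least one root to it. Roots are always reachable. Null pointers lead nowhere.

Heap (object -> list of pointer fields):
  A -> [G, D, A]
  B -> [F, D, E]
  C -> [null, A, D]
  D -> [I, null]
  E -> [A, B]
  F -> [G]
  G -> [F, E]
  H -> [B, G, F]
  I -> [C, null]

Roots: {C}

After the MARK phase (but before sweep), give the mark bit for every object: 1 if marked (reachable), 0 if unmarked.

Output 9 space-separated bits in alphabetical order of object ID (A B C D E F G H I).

Answer: 1 1 1 1 1 1 1 0 1

Derivation:
Roots: C
Mark C: refs=null A D, marked=C
Mark A: refs=G D A, marked=A C
Mark D: refs=I null, marked=A C D
Mark G: refs=F E, marked=A C D G
Mark I: refs=C null, marked=A C D G I
Mark F: refs=G, marked=A C D F G I
Mark E: refs=A B, marked=A C D E F G I
Mark B: refs=F D E, marked=A B C D E F G I
Unmarked (collected): H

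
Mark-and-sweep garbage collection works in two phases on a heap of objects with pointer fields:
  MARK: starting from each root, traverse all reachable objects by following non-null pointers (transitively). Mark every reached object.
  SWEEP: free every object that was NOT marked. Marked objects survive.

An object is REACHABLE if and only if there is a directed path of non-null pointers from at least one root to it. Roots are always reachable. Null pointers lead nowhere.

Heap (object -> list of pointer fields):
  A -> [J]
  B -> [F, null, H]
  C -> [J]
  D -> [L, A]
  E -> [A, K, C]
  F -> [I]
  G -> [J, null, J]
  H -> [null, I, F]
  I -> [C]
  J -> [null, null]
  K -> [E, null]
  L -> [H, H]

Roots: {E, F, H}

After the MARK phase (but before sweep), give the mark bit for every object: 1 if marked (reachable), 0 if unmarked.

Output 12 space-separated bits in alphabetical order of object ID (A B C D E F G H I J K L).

Roots: E F H
Mark E: refs=A K C, marked=E
Mark F: refs=I, marked=E F
Mark H: refs=null I F, marked=E F H
Mark A: refs=J, marked=A E F H
Mark K: refs=E null, marked=A E F H K
Mark C: refs=J, marked=A C E F H K
Mark I: refs=C, marked=A C E F H I K
Mark J: refs=null null, marked=A C E F H I J K
Unmarked (collected): B D G L

Answer: 1 0 1 0 1 1 0 1 1 1 1 0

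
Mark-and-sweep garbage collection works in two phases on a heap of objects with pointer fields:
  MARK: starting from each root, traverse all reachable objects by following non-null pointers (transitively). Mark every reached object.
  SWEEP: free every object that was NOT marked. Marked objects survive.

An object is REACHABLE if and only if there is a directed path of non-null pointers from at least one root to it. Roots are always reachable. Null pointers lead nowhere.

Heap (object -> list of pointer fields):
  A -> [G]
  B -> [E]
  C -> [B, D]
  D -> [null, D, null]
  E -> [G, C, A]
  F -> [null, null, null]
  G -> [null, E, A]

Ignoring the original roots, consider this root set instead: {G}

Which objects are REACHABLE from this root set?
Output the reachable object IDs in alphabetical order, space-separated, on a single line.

Answer: A B C D E G

Derivation:
Roots: G
Mark G: refs=null E A, marked=G
Mark E: refs=G C A, marked=E G
Mark A: refs=G, marked=A E G
Mark C: refs=B D, marked=A C E G
Mark B: refs=E, marked=A B C E G
Mark D: refs=null D null, marked=A B C D E G
Unmarked (collected): F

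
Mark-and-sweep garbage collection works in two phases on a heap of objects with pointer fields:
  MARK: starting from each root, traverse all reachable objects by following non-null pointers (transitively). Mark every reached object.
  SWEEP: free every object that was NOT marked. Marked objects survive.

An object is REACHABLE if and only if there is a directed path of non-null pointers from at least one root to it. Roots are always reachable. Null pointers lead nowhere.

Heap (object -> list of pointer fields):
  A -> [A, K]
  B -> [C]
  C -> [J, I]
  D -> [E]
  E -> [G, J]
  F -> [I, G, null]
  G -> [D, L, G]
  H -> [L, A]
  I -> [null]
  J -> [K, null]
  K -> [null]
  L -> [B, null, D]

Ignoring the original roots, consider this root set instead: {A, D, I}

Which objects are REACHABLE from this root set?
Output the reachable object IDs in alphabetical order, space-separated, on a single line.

Roots: A D I
Mark A: refs=A K, marked=A
Mark D: refs=E, marked=A D
Mark I: refs=null, marked=A D I
Mark K: refs=null, marked=A D I K
Mark E: refs=G J, marked=A D E I K
Mark G: refs=D L G, marked=A D E G I K
Mark J: refs=K null, marked=A D E G I J K
Mark L: refs=B null D, marked=A D E G I J K L
Mark B: refs=C, marked=A B D E G I J K L
Mark C: refs=J I, marked=A B C D E G I J K L
Unmarked (collected): F H

Answer: A B C D E G I J K L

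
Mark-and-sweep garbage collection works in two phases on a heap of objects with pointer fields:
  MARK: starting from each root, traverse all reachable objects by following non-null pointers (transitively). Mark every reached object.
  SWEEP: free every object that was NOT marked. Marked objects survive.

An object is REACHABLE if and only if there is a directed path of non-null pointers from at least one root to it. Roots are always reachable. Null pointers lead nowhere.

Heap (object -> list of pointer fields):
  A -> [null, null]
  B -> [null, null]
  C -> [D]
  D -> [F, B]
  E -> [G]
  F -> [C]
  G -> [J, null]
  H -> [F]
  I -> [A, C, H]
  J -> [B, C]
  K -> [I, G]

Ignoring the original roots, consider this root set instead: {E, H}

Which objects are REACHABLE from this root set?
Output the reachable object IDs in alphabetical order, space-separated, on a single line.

Roots: E H
Mark E: refs=G, marked=E
Mark H: refs=F, marked=E H
Mark G: refs=J null, marked=E G H
Mark F: refs=C, marked=E F G H
Mark J: refs=B C, marked=E F G H J
Mark C: refs=D, marked=C E F G H J
Mark B: refs=null null, marked=B C E F G H J
Mark D: refs=F B, marked=B C D E F G H J
Unmarked (collected): A I K

Answer: B C D E F G H J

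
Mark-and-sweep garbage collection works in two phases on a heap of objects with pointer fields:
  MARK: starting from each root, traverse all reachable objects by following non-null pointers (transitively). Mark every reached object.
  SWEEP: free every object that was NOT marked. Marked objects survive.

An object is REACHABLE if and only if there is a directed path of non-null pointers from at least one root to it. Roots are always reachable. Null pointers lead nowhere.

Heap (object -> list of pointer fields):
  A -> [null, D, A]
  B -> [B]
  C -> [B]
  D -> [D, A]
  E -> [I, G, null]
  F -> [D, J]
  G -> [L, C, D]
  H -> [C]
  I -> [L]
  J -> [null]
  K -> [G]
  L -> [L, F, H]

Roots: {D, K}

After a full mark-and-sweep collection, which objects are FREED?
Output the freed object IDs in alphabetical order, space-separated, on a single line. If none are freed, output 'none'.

Answer: E I

Derivation:
Roots: D K
Mark D: refs=D A, marked=D
Mark K: refs=G, marked=D K
Mark A: refs=null D A, marked=A D K
Mark G: refs=L C D, marked=A D G K
Mark L: refs=L F H, marked=A D G K L
Mark C: refs=B, marked=A C D G K L
Mark F: refs=D J, marked=A C D F G K L
Mark H: refs=C, marked=A C D F G H K L
Mark B: refs=B, marked=A B C D F G H K L
Mark J: refs=null, marked=A B C D F G H J K L
Unmarked (collected): E I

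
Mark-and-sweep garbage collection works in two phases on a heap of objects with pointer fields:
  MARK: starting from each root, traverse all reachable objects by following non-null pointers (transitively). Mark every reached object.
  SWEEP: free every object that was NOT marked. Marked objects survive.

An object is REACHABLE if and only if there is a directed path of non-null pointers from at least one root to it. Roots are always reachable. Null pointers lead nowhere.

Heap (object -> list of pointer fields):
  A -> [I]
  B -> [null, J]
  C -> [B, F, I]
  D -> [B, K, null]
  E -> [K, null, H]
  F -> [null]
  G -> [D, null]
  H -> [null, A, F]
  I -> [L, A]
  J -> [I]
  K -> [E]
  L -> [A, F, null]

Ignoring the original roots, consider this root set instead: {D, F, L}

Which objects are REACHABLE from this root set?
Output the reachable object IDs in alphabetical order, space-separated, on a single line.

Answer: A B D E F H I J K L

Derivation:
Roots: D F L
Mark D: refs=B K null, marked=D
Mark F: refs=null, marked=D F
Mark L: refs=A F null, marked=D F L
Mark B: refs=null J, marked=B D F L
Mark K: refs=E, marked=B D F K L
Mark A: refs=I, marked=A B D F K L
Mark J: refs=I, marked=A B D F J K L
Mark E: refs=K null H, marked=A B D E F J K L
Mark I: refs=L A, marked=A B D E F I J K L
Mark H: refs=null A F, marked=A B D E F H I J K L
Unmarked (collected): C G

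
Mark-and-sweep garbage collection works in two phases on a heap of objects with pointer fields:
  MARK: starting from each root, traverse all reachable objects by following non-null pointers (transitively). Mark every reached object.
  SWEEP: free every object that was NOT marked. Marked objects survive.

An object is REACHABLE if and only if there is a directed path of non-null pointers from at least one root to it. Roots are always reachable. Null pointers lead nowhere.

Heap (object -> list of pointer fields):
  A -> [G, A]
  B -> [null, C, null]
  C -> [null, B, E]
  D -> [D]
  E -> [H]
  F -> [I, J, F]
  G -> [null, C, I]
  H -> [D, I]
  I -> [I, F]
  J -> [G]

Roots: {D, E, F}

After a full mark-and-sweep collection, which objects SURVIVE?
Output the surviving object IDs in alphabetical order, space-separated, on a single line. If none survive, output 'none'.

Roots: D E F
Mark D: refs=D, marked=D
Mark E: refs=H, marked=D E
Mark F: refs=I J F, marked=D E F
Mark H: refs=D I, marked=D E F H
Mark I: refs=I F, marked=D E F H I
Mark J: refs=G, marked=D E F H I J
Mark G: refs=null C I, marked=D E F G H I J
Mark C: refs=null B E, marked=C D E F G H I J
Mark B: refs=null C null, marked=B C D E F G H I J
Unmarked (collected): A

Answer: B C D E F G H I J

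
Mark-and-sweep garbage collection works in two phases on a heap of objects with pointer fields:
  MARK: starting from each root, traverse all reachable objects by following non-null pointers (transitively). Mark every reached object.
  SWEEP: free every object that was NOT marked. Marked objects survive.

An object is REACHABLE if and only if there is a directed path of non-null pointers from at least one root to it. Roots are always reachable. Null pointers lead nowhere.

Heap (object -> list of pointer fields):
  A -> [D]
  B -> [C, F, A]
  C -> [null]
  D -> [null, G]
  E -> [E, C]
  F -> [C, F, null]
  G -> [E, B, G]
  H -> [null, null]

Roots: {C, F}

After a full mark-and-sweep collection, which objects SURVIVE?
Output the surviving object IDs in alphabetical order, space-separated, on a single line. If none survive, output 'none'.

Roots: C F
Mark C: refs=null, marked=C
Mark F: refs=C F null, marked=C F
Unmarked (collected): A B D E G H

Answer: C F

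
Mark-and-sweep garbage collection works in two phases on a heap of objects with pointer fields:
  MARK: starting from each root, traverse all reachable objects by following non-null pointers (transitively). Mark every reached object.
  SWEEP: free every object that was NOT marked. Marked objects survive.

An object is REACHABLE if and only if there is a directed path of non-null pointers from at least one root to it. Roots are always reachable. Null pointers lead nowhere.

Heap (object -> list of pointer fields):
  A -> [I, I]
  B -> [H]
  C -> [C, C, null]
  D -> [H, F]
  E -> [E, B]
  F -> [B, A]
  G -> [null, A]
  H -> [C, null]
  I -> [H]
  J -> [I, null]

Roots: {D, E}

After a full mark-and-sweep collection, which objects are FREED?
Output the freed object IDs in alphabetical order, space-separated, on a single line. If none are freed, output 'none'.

Answer: G J

Derivation:
Roots: D E
Mark D: refs=H F, marked=D
Mark E: refs=E B, marked=D E
Mark H: refs=C null, marked=D E H
Mark F: refs=B A, marked=D E F H
Mark B: refs=H, marked=B D E F H
Mark C: refs=C C null, marked=B C D E F H
Mark A: refs=I I, marked=A B C D E F H
Mark I: refs=H, marked=A B C D E F H I
Unmarked (collected): G J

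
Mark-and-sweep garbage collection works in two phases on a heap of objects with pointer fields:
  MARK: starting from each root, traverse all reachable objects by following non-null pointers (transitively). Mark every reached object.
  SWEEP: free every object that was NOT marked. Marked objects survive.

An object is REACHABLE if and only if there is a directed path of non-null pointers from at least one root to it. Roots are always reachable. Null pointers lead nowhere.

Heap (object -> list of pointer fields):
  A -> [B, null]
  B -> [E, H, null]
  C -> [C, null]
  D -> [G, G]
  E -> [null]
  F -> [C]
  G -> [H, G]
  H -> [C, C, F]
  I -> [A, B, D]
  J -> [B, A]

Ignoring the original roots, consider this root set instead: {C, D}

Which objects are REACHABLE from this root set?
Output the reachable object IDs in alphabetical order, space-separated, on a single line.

Roots: C D
Mark C: refs=C null, marked=C
Mark D: refs=G G, marked=C D
Mark G: refs=H G, marked=C D G
Mark H: refs=C C F, marked=C D G H
Mark F: refs=C, marked=C D F G H
Unmarked (collected): A B E I J

Answer: C D F G H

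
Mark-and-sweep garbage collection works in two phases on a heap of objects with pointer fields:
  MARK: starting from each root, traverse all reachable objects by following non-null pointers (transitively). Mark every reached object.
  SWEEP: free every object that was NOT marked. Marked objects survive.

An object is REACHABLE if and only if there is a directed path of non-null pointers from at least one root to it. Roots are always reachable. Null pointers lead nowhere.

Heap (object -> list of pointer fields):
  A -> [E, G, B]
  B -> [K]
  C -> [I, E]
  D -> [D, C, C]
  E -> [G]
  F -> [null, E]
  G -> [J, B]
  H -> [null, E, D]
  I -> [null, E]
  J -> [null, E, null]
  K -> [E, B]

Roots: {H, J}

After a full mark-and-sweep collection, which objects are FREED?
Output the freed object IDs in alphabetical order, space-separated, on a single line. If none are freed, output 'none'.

Roots: H J
Mark H: refs=null E D, marked=H
Mark J: refs=null E null, marked=H J
Mark E: refs=G, marked=E H J
Mark D: refs=D C C, marked=D E H J
Mark G: refs=J B, marked=D E G H J
Mark C: refs=I E, marked=C D E G H J
Mark B: refs=K, marked=B C D E G H J
Mark I: refs=null E, marked=B C D E G H I J
Mark K: refs=E B, marked=B C D E G H I J K
Unmarked (collected): A F

Answer: A F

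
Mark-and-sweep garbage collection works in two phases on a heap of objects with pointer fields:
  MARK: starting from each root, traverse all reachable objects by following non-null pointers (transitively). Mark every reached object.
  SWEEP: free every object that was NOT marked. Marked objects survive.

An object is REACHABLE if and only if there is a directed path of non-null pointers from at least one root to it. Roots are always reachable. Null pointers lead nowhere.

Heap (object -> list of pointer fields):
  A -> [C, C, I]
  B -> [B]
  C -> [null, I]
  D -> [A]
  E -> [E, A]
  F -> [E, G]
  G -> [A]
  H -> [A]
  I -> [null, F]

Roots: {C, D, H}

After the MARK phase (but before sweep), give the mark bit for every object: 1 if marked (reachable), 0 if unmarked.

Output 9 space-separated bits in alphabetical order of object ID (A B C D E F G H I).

Roots: C D H
Mark C: refs=null I, marked=C
Mark D: refs=A, marked=C D
Mark H: refs=A, marked=C D H
Mark I: refs=null F, marked=C D H I
Mark A: refs=C C I, marked=A C D H I
Mark F: refs=E G, marked=A C D F H I
Mark E: refs=E A, marked=A C D E F H I
Mark G: refs=A, marked=A C D E F G H I
Unmarked (collected): B

Answer: 1 0 1 1 1 1 1 1 1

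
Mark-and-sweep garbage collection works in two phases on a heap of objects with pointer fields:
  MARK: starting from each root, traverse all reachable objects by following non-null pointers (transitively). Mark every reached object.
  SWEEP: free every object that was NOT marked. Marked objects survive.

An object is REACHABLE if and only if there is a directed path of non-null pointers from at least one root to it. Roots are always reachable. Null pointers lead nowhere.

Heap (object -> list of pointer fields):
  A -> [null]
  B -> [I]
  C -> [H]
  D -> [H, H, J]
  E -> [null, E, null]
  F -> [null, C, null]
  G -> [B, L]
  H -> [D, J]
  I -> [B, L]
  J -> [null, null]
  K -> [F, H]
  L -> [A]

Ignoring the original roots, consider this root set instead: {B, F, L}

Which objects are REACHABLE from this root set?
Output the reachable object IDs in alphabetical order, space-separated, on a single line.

Roots: B F L
Mark B: refs=I, marked=B
Mark F: refs=null C null, marked=B F
Mark L: refs=A, marked=B F L
Mark I: refs=B L, marked=B F I L
Mark C: refs=H, marked=B C F I L
Mark A: refs=null, marked=A B C F I L
Mark H: refs=D J, marked=A B C F H I L
Mark D: refs=H H J, marked=A B C D F H I L
Mark J: refs=null null, marked=A B C D F H I J L
Unmarked (collected): E G K

Answer: A B C D F H I J L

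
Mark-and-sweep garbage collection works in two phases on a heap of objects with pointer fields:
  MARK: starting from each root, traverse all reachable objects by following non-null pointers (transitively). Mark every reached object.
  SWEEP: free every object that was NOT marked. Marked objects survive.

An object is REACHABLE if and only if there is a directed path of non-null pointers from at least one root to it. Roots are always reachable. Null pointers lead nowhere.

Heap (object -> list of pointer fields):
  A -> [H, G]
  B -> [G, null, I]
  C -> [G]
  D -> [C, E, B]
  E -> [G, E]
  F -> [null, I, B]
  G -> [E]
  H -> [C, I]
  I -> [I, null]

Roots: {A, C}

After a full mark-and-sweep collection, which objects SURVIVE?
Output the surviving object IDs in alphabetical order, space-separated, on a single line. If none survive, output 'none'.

Roots: A C
Mark A: refs=H G, marked=A
Mark C: refs=G, marked=A C
Mark H: refs=C I, marked=A C H
Mark G: refs=E, marked=A C G H
Mark I: refs=I null, marked=A C G H I
Mark E: refs=G E, marked=A C E G H I
Unmarked (collected): B D F

Answer: A C E G H I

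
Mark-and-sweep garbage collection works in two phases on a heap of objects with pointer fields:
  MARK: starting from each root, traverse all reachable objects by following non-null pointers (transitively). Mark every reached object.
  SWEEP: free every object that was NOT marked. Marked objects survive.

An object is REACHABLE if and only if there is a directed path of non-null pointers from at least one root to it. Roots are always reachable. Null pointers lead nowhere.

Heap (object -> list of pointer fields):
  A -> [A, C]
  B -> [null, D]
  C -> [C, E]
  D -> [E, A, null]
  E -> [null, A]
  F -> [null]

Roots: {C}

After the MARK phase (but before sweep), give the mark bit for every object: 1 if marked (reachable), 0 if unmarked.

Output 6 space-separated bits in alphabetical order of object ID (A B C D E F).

Roots: C
Mark C: refs=C E, marked=C
Mark E: refs=null A, marked=C E
Mark A: refs=A C, marked=A C E
Unmarked (collected): B D F

Answer: 1 0 1 0 1 0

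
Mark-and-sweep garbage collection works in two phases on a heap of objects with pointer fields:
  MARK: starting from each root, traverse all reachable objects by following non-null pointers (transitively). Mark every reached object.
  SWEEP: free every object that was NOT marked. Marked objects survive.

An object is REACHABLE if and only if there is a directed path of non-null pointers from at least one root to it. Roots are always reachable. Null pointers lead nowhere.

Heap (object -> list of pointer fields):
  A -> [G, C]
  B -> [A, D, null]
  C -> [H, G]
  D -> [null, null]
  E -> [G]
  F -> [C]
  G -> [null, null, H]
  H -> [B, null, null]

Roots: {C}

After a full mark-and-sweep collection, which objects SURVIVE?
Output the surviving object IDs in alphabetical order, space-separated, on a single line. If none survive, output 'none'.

Answer: A B C D G H

Derivation:
Roots: C
Mark C: refs=H G, marked=C
Mark H: refs=B null null, marked=C H
Mark G: refs=null null H, marked=C G H
Mark B: refs=A D null, marked=B C G H
Mark A: refs=G C, marked=A B C G H
Mark D: refs=null null, marked=A B C D G H
Unmarked (collected): E F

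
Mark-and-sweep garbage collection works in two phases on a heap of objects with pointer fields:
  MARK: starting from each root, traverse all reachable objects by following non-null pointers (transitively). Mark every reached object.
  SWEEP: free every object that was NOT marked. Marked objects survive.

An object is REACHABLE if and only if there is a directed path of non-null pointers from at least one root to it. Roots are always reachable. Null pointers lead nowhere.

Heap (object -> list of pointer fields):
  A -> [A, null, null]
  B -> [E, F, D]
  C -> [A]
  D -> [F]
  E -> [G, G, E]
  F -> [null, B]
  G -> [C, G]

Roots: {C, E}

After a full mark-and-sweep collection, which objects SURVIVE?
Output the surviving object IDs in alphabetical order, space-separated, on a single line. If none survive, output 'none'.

Roots: C E
Mark C: refs=A, marked=C
Mark E: refs=G G E, marked=C E
Mark A: refs=A null null, marked=A C E
Mark G: refs=C G, marked=A C E G
Unmarked (collected): B D F

Answer: A C E G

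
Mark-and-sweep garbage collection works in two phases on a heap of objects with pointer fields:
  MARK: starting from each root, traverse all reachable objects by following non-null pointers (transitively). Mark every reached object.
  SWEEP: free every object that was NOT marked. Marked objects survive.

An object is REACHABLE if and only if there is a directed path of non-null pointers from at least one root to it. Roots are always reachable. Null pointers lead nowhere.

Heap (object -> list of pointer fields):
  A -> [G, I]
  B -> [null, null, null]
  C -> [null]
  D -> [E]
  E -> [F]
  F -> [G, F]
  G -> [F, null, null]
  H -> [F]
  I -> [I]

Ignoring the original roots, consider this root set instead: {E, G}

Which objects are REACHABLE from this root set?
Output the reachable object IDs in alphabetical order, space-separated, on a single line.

Answer: E F G

Derivation:
Roots: E G
Mark E: refs=F, marked=E
Mark G: refs=F null null, marked=E G
Mark F: refs=G F, marked=E F G
Unmarked (collected): A B C D H I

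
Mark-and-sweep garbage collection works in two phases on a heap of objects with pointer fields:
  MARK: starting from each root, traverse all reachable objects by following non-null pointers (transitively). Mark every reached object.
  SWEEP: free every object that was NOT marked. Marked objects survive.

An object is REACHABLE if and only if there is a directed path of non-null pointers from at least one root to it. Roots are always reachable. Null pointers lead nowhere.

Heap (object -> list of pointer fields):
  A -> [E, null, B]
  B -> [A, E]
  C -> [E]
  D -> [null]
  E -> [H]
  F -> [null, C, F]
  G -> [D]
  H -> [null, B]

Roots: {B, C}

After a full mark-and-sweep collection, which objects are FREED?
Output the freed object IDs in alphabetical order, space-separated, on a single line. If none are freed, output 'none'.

Answer: D F G

Derivation:
Roots: B C
Mark B: refs=A E, marked=B
Mark C: refs=E, marked=B C
Mark A: refs=E null B, marked=A B C
Mark E: refs=H, marked=A B C E
Mark H: refs=null B, marked=A B C E H
Unmarked (collected): D F G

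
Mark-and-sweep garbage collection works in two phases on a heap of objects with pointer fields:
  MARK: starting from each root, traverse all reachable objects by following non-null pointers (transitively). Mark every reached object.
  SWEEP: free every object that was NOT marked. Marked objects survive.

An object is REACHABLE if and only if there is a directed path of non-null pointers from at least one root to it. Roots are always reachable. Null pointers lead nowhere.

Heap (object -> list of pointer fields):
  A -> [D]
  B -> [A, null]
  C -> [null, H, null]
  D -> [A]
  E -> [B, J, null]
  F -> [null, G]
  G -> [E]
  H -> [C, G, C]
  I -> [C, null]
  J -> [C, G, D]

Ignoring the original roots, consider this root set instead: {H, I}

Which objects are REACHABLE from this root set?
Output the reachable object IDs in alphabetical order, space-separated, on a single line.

Answer: A B C D E G H I J

Derivation:
Roots: H I
Mark H: refs=C G C, marked=H
Mark I: refs=C null, marked=H I
Mark C: refs=null H null, marked=C H I
Mark G: refs=E, marked=C G H I
Mark E: refs=B J null, marked=C E G H I
Mark B: refs=A null, marked=B C E G H I
Mark J: refs=C G D, marked=B C E G H I J
Mark A: refs=D, marked=A B C E G H I J
Mark D: refs=A, marked=A B C D E G H I J
Unmarked (collected): F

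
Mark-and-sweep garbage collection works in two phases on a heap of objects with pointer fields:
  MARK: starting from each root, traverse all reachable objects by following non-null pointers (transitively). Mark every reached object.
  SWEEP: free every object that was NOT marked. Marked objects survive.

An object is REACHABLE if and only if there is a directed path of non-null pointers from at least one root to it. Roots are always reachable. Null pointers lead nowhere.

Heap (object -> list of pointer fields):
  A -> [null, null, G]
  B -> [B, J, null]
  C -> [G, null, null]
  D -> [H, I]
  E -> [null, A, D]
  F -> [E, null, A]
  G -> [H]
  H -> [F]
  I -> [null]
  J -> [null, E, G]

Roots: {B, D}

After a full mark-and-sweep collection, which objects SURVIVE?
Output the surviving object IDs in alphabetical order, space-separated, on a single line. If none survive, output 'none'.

Roots: B D
Mark B: refs=B J null, marked=B
Mark D: refs=H I, marked=B D
Mark J: refs=null E G, marked=B D J
Mark H: refs=F, marked=B D H J
Mark I: refs=null, marked=B D H I J
Mark E: refs=null A D, marked=B D E H I J
Mark G: refs=H, marked=B D E G H I J
Mark F: refs=E null A, marked=B D E F G H I J
Mark A: refs=null null G, marked=A B D E F G H I J
Unmarked (collected): C

Answer: A B D E F G H I J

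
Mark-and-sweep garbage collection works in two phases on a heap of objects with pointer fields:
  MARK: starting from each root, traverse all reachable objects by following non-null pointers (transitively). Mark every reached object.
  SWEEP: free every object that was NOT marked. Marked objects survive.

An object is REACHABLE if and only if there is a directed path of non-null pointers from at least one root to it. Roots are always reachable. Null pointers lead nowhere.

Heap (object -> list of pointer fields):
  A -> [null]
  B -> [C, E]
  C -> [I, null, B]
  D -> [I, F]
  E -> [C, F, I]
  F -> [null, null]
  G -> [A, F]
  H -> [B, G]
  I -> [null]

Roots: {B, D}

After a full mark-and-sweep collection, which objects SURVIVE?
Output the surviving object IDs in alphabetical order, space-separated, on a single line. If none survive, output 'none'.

Answer: B C D E F I

Derivation:
Roots: B D
Mark B: refs=C E, marked=B
Mark D: refs=I F, marked=B D
Mark C: refs=I null B, marked=B C D
Mark E: refs=C F I, marked=B C D E
Mark I: refs=null, marked=B C D E I
Mark F: refs=null null, marked=B C D E F I
Unmarked (collected): A G H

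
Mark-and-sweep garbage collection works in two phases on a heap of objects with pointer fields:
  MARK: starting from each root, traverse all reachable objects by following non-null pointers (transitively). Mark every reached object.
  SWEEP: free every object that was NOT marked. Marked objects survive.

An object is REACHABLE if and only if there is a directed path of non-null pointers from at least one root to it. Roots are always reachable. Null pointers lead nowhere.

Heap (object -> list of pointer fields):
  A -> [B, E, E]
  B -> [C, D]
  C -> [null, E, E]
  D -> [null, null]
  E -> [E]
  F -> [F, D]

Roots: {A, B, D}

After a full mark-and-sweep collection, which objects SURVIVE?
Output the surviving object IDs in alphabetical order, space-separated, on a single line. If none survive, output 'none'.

Roots: A B D
Mark A: refs=B E E, marked=A
Mark B: refs=C D, marked=A B
Mark D: refs=null null, marked=A B D
Mark E: refs=E, marked=A B D E
Mark C: refs=null E E, marked=A B C D E
Unmarked (collected): F

Answer: A B C D E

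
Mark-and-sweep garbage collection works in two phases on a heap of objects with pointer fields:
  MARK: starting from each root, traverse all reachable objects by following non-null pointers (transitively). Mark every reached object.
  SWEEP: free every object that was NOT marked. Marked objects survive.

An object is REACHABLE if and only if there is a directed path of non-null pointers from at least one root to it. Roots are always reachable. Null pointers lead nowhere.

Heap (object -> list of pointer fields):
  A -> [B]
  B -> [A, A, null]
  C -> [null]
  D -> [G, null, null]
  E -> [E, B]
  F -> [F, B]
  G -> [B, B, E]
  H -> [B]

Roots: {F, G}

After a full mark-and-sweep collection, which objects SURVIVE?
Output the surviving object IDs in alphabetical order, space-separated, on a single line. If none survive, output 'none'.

Roots: F G
Mark F: refs=F B, marked=F
Mark G: refs=B B E, marked=F G
Mark B: refs=A A null, marked=B F G
Mark E: refs=E B, marked=B E F G
Mark A: refs=B, marked=A B E F G
Unmarked (collected): C D H

Answer: A B E F G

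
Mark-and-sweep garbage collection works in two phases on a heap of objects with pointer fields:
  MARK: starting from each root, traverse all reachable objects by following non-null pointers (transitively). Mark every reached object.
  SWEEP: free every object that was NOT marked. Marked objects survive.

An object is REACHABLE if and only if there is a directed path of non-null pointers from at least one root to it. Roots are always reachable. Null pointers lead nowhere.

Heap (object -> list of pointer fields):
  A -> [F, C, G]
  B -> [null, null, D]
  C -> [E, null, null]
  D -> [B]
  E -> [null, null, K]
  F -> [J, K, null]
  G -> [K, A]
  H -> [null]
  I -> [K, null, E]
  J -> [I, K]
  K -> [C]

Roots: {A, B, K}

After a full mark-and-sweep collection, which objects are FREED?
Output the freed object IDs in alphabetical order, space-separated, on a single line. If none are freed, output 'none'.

Roots: A B K
Mark A: refs=F C G, marked=A
Mark B: refs=null null D, marked=A B
Mark K: refs=C, marked=A B K
Mark F: refs=J K null, marked=A B F K
Mark C: refs=E null null, marked=A B C F K
Mark G: refs=K A, marked=A B C F G K
Mark D: refs=B, marked=A B C D F G K
Mark J: refs=I K, marked=A B C D F G J K
Mark E: refs=null null K, marked=A B C D E F G J K
Mark I: refs=K null E, marked=A B C D E F G I J K
Unmarked (collected): H

Answer: H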